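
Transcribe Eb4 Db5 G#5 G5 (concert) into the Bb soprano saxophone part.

F4 Eb5 A#5 A5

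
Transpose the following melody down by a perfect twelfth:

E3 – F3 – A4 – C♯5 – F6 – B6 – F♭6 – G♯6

E3 → A1
F3 → Bb1
A4 → D3
C#5 → F#3
F6 → Bb4
B6 → E5
Fb6 → Bbb4
G#6 → C#5

A1 Bb1 D3 F#3 Bb4 E5 Bbb4 C#5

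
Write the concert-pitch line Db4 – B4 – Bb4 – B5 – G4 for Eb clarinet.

Bb3 G#4 G4 G#5 E4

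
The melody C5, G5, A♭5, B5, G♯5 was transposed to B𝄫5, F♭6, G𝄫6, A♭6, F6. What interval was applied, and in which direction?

up a diminished seventh

Take the first pair: C5 → Bbb5. C to B spans 7 letter names, so the interval is some kind of seventh.
C5 to Bbb5 is 9 semitones, which makes it a diminished seventh; the second version is higher, so the direction is up.
Checking another pair — G#5 → F6 — gives the same interval.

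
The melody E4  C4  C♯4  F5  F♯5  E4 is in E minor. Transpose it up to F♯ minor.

F#4 D4 D#4 G5 G#5 F#4

From E up to F♯ is a major second; apply that to each pitch.
E4 to F#4
C4 to D4
C#4 to D#4
F5 to G5
F#5 to G#5
E4 to F#4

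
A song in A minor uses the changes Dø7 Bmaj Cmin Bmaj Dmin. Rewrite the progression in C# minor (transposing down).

F#ø7 D#maj Emin D#maj F#min

A minor down to C# minor is a minor sixth; each chord root moves by that interval while the quality stays the same.
Dø7: root D down a minor sixth → F#, giving F#ø7.
Bmaj: root B down a minor sixth → D#, giving D#maj.
Cmin: root C down a minor sixth → E, giving Emin.
Bmaj: root B down a minor sixth → D#, giving D#maj.
Dmin: root D down a minor sixth → F#, giving F#min.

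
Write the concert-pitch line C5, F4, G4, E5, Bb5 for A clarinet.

Eb5 Ab4 Bb4 G5 Db6

Written C4 sounds as A3 on the A clarinet, so concert pitches are written a minor third up.
C5 -> Eb5
F4 -> Ab4
G4 -> Bb4
E5 -> G5
Bb5 -> Db6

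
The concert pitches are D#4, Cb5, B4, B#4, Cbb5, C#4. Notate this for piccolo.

The piccolo sounds a perfect octave above written, so the written part must be a perfect octave below concert — transpose each note down.
D#4 to D#3
Cb5 to Cb4
B4 to B3
B#4 to B#3
Cbb5 to Cbb4
C#4 to C#3

D#3 Cb4 B3 B#3 Cbb4 C#3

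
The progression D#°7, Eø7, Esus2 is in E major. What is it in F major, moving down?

E°7 Fø7 Fsus2

E major down to F major is a major seventh; each chord root moves by that interval while the quality stays the same.
D#°7: root D# down a major seventh → E, giving E°7.
Eø7: root E down a major seventh → F, giving Fø7.
Esus2: root E down a major seventh → F, giving Fsus2.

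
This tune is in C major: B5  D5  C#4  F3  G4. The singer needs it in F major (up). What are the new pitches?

From C up to F is a perfect fourth; apply that to each pitch.
B5 → E6
D5 → G5
C#4 → F#4
F3 → Bb3
G4 → C5

E6 G5 F#4 Bb3 C5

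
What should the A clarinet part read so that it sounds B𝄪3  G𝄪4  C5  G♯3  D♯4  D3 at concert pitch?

D##4 B#4 Eb5 B3 F#4 F3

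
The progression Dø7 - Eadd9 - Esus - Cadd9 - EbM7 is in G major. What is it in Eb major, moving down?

Bbø7 Cadd9 Csus Abadd9 CbM7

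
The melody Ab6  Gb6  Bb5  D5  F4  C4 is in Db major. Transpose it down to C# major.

G#6 F#6 A#5 C##5 E#4 B#3

From Db down to C# is a diminished second; apply that to each pitch.
Ab6 to G#6
Gb6 to F#6
Bb5 to A#5
D5 to C##5
F4 to E#4
C4 to B#3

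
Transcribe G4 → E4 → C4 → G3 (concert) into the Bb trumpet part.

A4 F#4 D4 A3

Written C4 sounds as Bb3 on the Bb trumpet, so concert pitches are written a major second up.
G4 gives A4
E4 gives F#4
C4 gives D4
G3 gives A3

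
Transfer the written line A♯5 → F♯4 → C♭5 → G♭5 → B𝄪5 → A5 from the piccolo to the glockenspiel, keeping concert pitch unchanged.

First find concert pitch: the piccolo sounds a perfect octave above written, so A♯5 F♯4 C♭5 G♭5 B𝄪5 A5 sounds A#6 F#5 Cb6 Gb6 B##6 A6.
Then write for glockenspiel: it sounds a perfect fifteenth above written, so the part must be a perfect fifteenth below concert.
A#6 → A#4
F#5 → F#3
Cb6 → Cb4
Gb6 → Gb4
B##6 → B##4
A6 → A4

A#4 F#3 Cb4 Gb4 B##4 A4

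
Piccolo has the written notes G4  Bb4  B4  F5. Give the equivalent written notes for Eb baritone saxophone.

First find concert pitch: the piccolo sounds a perfect octave above written, so G4 Bb4 B4 F5 sounds G5 Bb5 B5 F6.
Then write for Eb baritone saxophone: it sounds a major thirteenth below written, so the part must be a major thirteenth above concert.
G5 → E7
Bb5 → G7
B5 → G#7
F6 → D8

E7 G7 G#7 D8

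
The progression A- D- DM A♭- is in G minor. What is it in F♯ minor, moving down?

G minor down to F♯ minor is a minor second; each chord root moves by that interval while the quality stays the same.
A-: root A down a minor second → G#, giving G#-.
D-: root D down a minor second → C#, giving C#-.
DM: root D down a minor second → C#, giving C#M.
A♭-: root A♭ down a minor second → G, giving G-.

G#- C#- C#M G-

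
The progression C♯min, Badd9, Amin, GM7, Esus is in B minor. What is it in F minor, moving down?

B minor down to F minor is an augmented fourth; each chord root moves by that interval while the quality stays the same.
C♯min: root C♯ down an augmented fourth → G, giving Gmin.
Badd9: root B down an augmented fourth → F, giving Fadd9.
Amin: root A down an augmented fourth → Eb, giving Ebmin.
GM7: root G down an augmented fourth → Db, giving DbM7.
Esus: root E down an augmented fourth → Bb, giving Bbsus.

Gmin Fadd9 Ebmin DbM7 Bbsus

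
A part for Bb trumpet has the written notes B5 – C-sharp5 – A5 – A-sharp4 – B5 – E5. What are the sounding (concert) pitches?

A5 B4 G5 G#4 A5 D5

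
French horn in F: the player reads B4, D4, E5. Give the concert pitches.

E4 G3 A4

The French horn in F sounds a perfect fifth below written, so transpose each written note down a perfect fifth.
B4 → E4
D4 → G3
E5 → A4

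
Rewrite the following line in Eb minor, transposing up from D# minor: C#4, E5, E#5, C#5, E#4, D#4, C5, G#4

From D# up to Eb is a diminished second; apply that to each pitch.
C#4 -> Db4
E5 -> Fb5
E#5 -> F5
C#5 -> Db5
E#4 -> F4
D#4 -> Eb4
C5 -> Dbb5
G#4 -> Ab4

Db4 Fb5 F5 Db5 F4 Eb4 Dbb5 Ab4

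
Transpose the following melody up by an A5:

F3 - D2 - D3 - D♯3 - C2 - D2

C#4 A#2 A#3 A##3 G#2 A#2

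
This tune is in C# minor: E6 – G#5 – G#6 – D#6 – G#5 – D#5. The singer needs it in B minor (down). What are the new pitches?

D6 F#5 F#6 C#6 F#5 C#5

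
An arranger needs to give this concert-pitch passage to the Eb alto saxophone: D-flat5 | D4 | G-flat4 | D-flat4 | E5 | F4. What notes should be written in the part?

Bb5 B4 Eb5 Bb4 C#6 D5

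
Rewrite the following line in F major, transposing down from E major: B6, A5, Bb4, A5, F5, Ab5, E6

C6 Bb4 Cb4 Bb4 Gb4 Bbb4 F5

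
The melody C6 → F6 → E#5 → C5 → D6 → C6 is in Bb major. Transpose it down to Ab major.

From Bb down to Ab is a major second; apply that to each pitch.
C6 becomes Bb5
F6 becomes Eb6
E#5 becomes D#5
C5 becomes Bb4
D6 becomes C6
C6 becomes Bb5

Bb5 Eb6 D#5 Bb4 C6 Bb5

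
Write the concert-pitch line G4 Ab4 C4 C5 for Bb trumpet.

A4 Bb4 D4 D5

The Bb trumpet sounds a major second below written, so the written part must be a major second above concert — transpose each note up.
G4 → A4
Ab4 → Bb4
C4 → D4
C5 → D5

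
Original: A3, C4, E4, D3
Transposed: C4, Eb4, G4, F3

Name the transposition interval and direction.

From A3 to C4 is 3 letter names — a third of some quality.
A3 to C4 is 3 semitones, which makes it a minor third; the second version is higher, so the direction is up.
Checking another pair — D3 → F3 — gives the same interval.

up a minor third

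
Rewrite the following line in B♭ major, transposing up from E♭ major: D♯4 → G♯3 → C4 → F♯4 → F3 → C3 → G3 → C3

E♭ major to B♭ major up is a perfect fifth, so every note moves up by that interval.
D#4 -> A#4
G#3 -> D#4
C4 -> G4
F#4 -> C#5
F3 -> C4
C3 -> G3
G3 -> D4
C3 -> G3

A#4 D#4 G4 C#5 C4 G3 D4 G3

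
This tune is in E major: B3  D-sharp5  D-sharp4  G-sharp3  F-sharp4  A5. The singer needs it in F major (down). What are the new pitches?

C3 E4 E3 A2 G3 Bb4

From E down to F is a major seventh; apply that to each pitch.
B3 to C3
D#5 to E4
D#4 to E3
G#3 to A2
F#4 to G3
A5 to Bb4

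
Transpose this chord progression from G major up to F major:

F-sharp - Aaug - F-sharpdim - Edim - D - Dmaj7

E Gaug Edim Ddim C Cmaj7

G major up to F major is a minor seventh; each chord root moves by that interval while the quality stays the same.
F-sharp: root F-sharp up a minor seventh → E, giving E.
Aaug: root A up a minor seventh → G, giving Gaug.
F-sharpdim: root F-sharp up a minor seventh → E, giving Edim.
Edim: root E up a minor seventh → D, giving Ddim.
D: root D up a minor seventh → C, giving C.
Dmaj7: root D up a minor seventh → C, giving Cmaj7.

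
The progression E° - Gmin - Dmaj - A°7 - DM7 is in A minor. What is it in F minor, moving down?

A minor down to F minor is a major third; each chord root moves by that interval while the quality stays the same.
E°: root E down a major third → C, giving C°.
Gmin: root G down a major third → Eb, giving Ebmin.
Dmaj: root D down a major third → Bb, giving Bbmaj.
A°7: root A down a major third → F, giving F°7.
DM7: root D down a major third → Bb, giving BbM7.

C° Ebmin Bbmaj F°7 BbM7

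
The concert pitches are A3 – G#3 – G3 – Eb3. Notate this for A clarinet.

Written C4 sounds as A3 on the A clarinet, so concert pitches are written a minor third up.
A3 to C4
G#3 to B3
G3 to Bb3
Eb3 to Gb3

C4 B3 Bb3 Gb3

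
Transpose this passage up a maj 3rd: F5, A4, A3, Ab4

A major third up from F5 gives A5.
A major third up from A4 gives C#5.
A3: a third up reaches C, and 4 semitones makes it C#4.
Ab4: a third up reaches C, and 4 semitones makes it C5.

A5 C#5 C#4 C5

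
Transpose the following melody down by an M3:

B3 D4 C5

G3 Bb3 Ab4

B3 down a major third is G3.
A major third down from D4 gives Bb3.
C5 down a major third is Ab4.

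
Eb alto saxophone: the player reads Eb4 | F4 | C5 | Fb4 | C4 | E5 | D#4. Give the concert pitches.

Gb3 Ab3 Eb4 Abb3 Eb3 G4 F#3

Written C4 on the Eb alto saxophone sounds as Eb3, a major sixth lower; apply that shift to every note.
Eb4 becomes Gb3
F4 becomes Ab3
C5 becomes Eb4
Fb4 becomes Abb3
C4 becomes Eb3
E5 becomes G4
D#4 becomes F#3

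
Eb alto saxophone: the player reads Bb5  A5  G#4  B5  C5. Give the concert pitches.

Db5 C5 B3 D5 Eb4

Written C4 on the Eb alto saxophone sounds as Eb3, a major sixth lower; apply that shift to every note.
Bb5 → Db5
A5 → C5
G#4 → B3
B5 → D5
C5 → Eb4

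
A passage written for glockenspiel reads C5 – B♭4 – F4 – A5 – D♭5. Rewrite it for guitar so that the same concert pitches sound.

C8 Bb7 F7 A8 Db8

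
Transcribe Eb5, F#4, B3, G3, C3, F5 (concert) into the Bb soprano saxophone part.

F5 G#4 C#4 A3 D3 G5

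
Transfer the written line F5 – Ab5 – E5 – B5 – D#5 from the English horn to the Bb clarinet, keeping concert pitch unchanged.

C5 Eb5 B4 F#5 A#4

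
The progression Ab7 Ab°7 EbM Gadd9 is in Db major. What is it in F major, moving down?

C7 C°7 GM Badd9

Db major down to F major is a minor sixth; each chord root moves by that interval while the quality stays the same.
Ab7: root Ab down a minor sixth → C, giving C7.
Ab°7: root Ab down a minor sixth → C, giving C°7.
EbM: root Eb down a minor sixth → G, giving GM.
Gadd9: root G down a minor sixth → B, giving Badd9.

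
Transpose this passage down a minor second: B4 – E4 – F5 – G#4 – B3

A#4 D#4 E5 F##4 A#3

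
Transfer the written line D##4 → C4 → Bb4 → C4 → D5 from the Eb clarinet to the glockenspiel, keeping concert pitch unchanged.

F##2 Eb2 Db3 Eb2 F3

First find concert pitch: the Eb clarinet sounds a minor third above written, so D##4 C4 Bb4 C4 D5 sounds F##4 Eb4 Db5 Eb4 F5.
Then write for glockenspiel: it sounds a perfect fifteenth above written, so the part must be a perfect fifteenth below concert.
F##4 → F##2
Eb4 → Eb2
Db5 → Db3
Eb4 → Eb2
F5 → F3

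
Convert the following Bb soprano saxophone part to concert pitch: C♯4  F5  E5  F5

Written C4 on the Bb soprano saxophone sounds as Bb3, a major second lower; apply that shift to every note.
C#4 → B3
F5 → Eb5
E5 → D5
F5 → Eb5

B3 Eb5 D5 Eb5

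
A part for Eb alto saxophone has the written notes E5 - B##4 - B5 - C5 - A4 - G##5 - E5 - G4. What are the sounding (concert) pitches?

G4 D##4 D5 Eb4 C4 B#4 G4 Bb3

The Eb alto saxophone sounds a major sixth below written, so transpose each written note down a major sixth.
E5 gives G4
B##4 gives D##4
B5 gives D5
C5 gives Eb4
A4 gives C4
G##5 gives B#4
E5 gives G4
G4 gives Bb3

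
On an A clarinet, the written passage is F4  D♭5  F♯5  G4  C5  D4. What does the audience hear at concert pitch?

D4 Bb4 D#5 E4 A4 B3

The A clarinet sounds a minor third below written, so transpose each written note down a minor third.
F4 -> D4
Db5 -> Bb4
F#5 -> D#5
G4 -> E4
C5 -> A4
D4 -> B3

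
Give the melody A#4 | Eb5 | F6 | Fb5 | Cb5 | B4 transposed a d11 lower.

A diminished eleventh down from A#4 gives E##3.
Eb5 down a diminished eleventh is B3.
F6: an eleventh down reaches C, and 16 semitones makes it C#5.
Fb5 down a diminished eleventh is C4.
A diminished eleventh down from Cb5 gives G3.
B4: an eleventh down reaches F, and 16 semitones makes it F##3.

E##3 B3 C#5 C4 G3 F##3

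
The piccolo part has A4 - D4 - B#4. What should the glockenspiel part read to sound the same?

First find concert pitch: the piccolo sounds a perfect octave above written, so A4 D4 B#4 sounds A5 D5 B#5.
Then write for glockenspiel: it sounds a perfect fifteenth above written, so the part must be a perfect fifteenth below concert.
A5 → A3
D5 → D3
B#5 → B#3

A3 D3 B#3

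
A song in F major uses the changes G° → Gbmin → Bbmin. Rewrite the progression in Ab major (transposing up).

Bb° Bbbmin Dbmin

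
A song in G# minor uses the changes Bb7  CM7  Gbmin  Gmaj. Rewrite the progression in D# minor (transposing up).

F7 GM7 Dbmin Dmaj

G# minor up to D# minor is a perfect fifth; each chord root moves by that interval while the quality stays the same.
Bb7: root Bb up a perfect fifth → F, giving F7.
CM7: root C up a perfect fifth → G, giving GM7.
Gbmin: root Gb up a perfect fifth → Db, giving Dbmin.
Gmaj: root G up a perfect fifth → D, giving Dmaj.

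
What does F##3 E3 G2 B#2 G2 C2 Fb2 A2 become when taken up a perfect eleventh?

B#4 A4 C4 E#4 C4 F3 Bbb3 D4

A perfect eleventh up from F##3 gives B#4.
E3 up a perfect eleventh is A4.
A perfect eleventh up from G2 gives C4.
A perfect eleventh up from B#2 gives E#4.
G2: an eleventh up reaches C, and 17 semitones makes it C4.
A perfect eleventh up from C2 gives F3.
Fb2: an eleventh up reaches B, and 17 semitones makes it Bbb3.
A perfect eleventh up from A2 gives D4.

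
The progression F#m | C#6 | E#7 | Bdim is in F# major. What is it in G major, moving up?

F# major up to G major is a minor second; each chord root moves by that interval while the quality stays the same.
F#m: root F# up a minor second → G, giving Gm.
C#6: root C# up a minor second → D, giving D6.
E#7: root E# up a minor second → F#, giving F#7.
Bdim: root B up a minor second → C, giving Cdim.

Gm D6 F#7 Cdim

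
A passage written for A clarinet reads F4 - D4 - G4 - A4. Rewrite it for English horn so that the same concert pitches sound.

First find concert pitch: the A clarinet sounds a minor third below written, so F4 D4 G4 A4 sounds D4 B3 E4 F#4.
Then write for English horn: it sounds a perfect fifth below written, so the part must be a perfect fifth above concert.
D4 → A4
B3 → F#4
E4 → B4
F#4 → C#5

A4 F#4 B4 C#5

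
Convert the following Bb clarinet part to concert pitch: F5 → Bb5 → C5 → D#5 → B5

Written C4 on the Bb clarinet sounds as Bb3, a major second lower; apply that shift to every note.
F5 gives Eb5
Bb5 gives Ab5
C5 gives Bb4
D#5 gives C#5
B5 gives A5

Eb5 Ab5 Bb4 C#5 A5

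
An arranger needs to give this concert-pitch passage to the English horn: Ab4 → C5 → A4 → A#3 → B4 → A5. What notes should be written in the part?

The English horn sounds a perfect fifth below written, so the written part must be a perfect fifth above concert — transpose each note up.
Ab4 becomes Eb5
C5 becomes G5
A4 becomes E5
A#3 becomes E#4
B4 becomes F#5
A5 becomes E6

Eb5 G5 E5 E#4 F#5 E6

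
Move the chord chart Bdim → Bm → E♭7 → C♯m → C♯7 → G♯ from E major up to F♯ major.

C#dim C#m F7 D#m D#7 A#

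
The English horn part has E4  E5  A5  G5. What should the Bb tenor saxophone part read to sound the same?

B4 B5 E6 D6

First find concert pitch: the English horn sounds a perfect fifth below written, so E4 E5 A5 G5 sounds A3 A4 D5 C5.
Then write for Bb tenor saxophone: it sounds a major ninth below written, so the part must be a major ninth above concert.
A3 → B4
A4 → B5
D5 → E6
C5 → D6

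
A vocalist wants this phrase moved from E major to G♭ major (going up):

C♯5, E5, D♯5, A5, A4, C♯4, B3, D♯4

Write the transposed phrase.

Eb5 Gb5 F5 Cb6 Cb5 Eb4 Db4 F4

From E up to G♭ is a diminished third; apply that to each pitch.
C#5 becomes Eb5
E5 becomes Gb5
D#5 becomes F5
A5 becomes Cb6
A4 becomes Cb5
C#4 becomes Eb4
B3 becomes Db4
D#4 becomes F4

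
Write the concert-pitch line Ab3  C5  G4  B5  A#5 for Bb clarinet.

Bb3 D5 A4 C#6 B#5

The Bb clarinet sounds a major second below written, so the written part must be a major second above concert — transpose each note up.
Ab3 becomes Bb3
C5 becomes D5
G4 becomes A4
B5 becomes C#6
A#5 becomes B#5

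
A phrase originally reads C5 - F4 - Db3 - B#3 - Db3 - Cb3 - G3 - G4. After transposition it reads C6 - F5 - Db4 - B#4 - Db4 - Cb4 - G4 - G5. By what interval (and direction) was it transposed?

up a perfect octave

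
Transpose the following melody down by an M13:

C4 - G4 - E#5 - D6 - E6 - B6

Eb2 Bb2 G#3 F4 G4 D5

C4 -> Eb2
G4 -> Bb2
E#5 -> G#3
D6 -> F4
E6 -> G4
B6 -> D5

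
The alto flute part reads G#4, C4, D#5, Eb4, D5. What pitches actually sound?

D#4 G3 A#4 Bb3 A4

The alto flute sounds a perfect fourth below written, so transpose each written note down a perfect fourth.
G#4 becomes D#4
C4 becomes G3
D#5 becomes A#4
Eb4 becomes Bb3
D5 becomes A4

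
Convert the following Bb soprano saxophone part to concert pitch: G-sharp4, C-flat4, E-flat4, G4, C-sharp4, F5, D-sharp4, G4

F#4 Bbb3 Db4 F4 B3 Eb5 C#4 F4

Written C4 on the Bb soprano saxophone sounds as Bb3, a major second lower; apply that shift to every note.
G#4 gives F#4
Cb4 gives Bbb3
Eb4 gives Db4
G4 gives F4
C#4 gives B3
F5 gives Eb5
D#4 gives C#4
G4 gives F4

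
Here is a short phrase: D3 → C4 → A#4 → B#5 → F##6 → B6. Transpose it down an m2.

D3 becomes C#3
C4 becomes B3
A#4 becomes G##4
B#5 becomes A##5
F##6 becomes E##6
B6 becomes A#6

C#3 B3 G##4 A##5 E##6 A#6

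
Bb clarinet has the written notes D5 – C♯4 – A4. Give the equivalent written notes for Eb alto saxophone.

A5 G#4 E5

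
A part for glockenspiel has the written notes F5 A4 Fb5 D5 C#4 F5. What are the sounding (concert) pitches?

Written C4 on the glockenspiel sounds as C6, a perfect fifteenth higher; apply that shift to every note.
F5 becomes F7
A4 becomes A6
Fb5 becomes Fb7
D5 becomes D7
C#4 becomes C#6
F5 becomes F7

F7 A6 Fb7 D7 C#6 F7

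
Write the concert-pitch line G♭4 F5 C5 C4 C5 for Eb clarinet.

The Eb clarinet sounds a minor third above written, so the written part must be a minor third below concert — transpose each note down.
Gb4 → Eb4
F5 → D5
C5 → A4
C4 → A3
C5 → A4

Eb4 D5 A4 A3 A4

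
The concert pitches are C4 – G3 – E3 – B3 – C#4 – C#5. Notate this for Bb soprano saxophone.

D4 A3 F#3 C#4 D#4 D#5

Written C4 sounds as Bb3 on the Bb soprano saxophone, so concert pitches are written a major second up.
C4 → D4
G3 → A3
E3 → F#3
B3 → C#4
C#4 → D#4
C#5 → D#5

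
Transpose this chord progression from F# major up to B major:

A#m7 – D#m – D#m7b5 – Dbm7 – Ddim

D#m7 G#m G#m7b5 Gbm7 Gdim

F# major up to B major is a perfect fourth; each chord root moves by that interval while the quality stays the same.
A#m7: root A# up a perfect fourth → D#, giving D#m7.
D#m: root D# up a perfect fourth → G#, giving G#m.
D#m7b5: root D# up a perfect fourth → G#, giving G#m7b5.
Dbm7: root Db up a perfect fourth → Gb, giving Gbm7.
Ddim: root D up a perfect fourth → G, giving Gdim.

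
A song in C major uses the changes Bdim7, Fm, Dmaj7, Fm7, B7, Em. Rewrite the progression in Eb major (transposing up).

Ddim7 Abm Fmaj7 Abm7 D7 Gm

C major up to Eb major is a minor third; each chord root moves by that interval while the quality stays the same.
Bdim7: root B up a minor third → D, giving Ddim7.
Fm: root F up a minor third → Ab, giving Abm.
Dmaj7: root D up a minor third → F, giving Fmaj7.
Fm7: root F up a minor third → Ab, giving Abm7.
B7: root B up a minor third → D, giving D7.
Em: root E up a minor third → G, giving Gm.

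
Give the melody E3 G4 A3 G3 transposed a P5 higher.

B3 D5 E4 D4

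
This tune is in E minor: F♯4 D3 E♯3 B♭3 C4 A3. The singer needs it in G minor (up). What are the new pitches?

E minor to G minor up is a minor third, so every note moves up by that interval.
F#4 to A4
D3 to F3
E#3 to G#3
Bb3 to Db4
C4 to Eb4
A3 to C4

A4 F3 G#3 Db4 Eb4 C4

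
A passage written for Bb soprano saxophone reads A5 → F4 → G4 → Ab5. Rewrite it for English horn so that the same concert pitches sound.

D6 Bb4 C5 Db6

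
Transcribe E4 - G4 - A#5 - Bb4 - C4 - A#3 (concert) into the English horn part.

B4 D5 E#6 F5 G4 E#4

Written C4 sounds as F3 on the English horn, so concert pitches are written a perfect fifth up.
E4 -> B4
G4 -> D5
A#5 -> E#6
Bb4 -> F5
C4 -> G4
A#3 -> E#4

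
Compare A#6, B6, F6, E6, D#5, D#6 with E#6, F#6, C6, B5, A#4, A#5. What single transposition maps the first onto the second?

down a perfect fourth

Take the first pair: A#6 → E#6. A to E spans 4 letter names, so the interval is some kind of fourth.
E#6 to A#6 is 5 semitones, which makes it a perfect fourth; the second version is lower, so the direction is down.
Checking another pair — D#6 → A#5 — gives the same interval.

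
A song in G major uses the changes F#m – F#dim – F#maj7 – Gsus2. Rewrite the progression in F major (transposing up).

Em Edim Emaj7 Fsus2

G major up to F major is a minor seventh; each chord root moves by that interval while the quality stays the same.
F#m: root F# up a minor seventh → E, giving Em.
F#dim: root F# up a minor seventh → E, giving Edim.
F#maj7: root F# up a minor seventh → E, giving Emaj7.
Gsus2: root G up a minor seventh → F, giving Fsus2.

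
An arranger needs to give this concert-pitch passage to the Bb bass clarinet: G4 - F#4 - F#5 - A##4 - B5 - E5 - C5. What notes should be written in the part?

A5 G#5 G#6 B##5 C#7 F#6 D6

Written C4 sounds as Bb2 on the Bb bass clarinet, so concert pitches are written a major ninth up.
G4 to A5
F#4 to G#5
F#5 to G#6
A##4 to B##5
B5 to C#7
E5 to F#6
C5 to D6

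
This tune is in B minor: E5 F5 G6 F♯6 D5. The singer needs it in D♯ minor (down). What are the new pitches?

G#4 A4 B5 A#5 F#4

From B down to D♯ is a minor sixth; apply that to each pitch.
E5 → G#4
F5 → A4
G6 → B5
F#6 → A#5
D5 → F#4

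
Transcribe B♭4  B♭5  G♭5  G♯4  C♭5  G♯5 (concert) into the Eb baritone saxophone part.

G6 G7 Eb7 E#6 Ab6 E#7

The Eb baritone saxophone sounds a major thirteenth below written, so the written part must be a major thirteenth above concert — transpose each note up.
Bb4 -> G6
Bb5 -> G7
Gb5 -> Eb7
G#4 -> E#6
Cb5 -> Ab6
G#5 -> E#7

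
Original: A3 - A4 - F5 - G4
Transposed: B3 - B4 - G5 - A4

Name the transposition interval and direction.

Take the first pair: A3 → B3. A to B spans 2 letter names, so the interval is some kind of second.
A3 to B3 is 2 semitones, which makes it a major second; the second version is higher, so the direction is up.
Checking another pair — G4 → A4 — gives the same interval.

up a major second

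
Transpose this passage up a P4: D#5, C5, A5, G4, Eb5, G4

G#5 F5 D6 C5 Ab5 C5

D#5 becomes G#5
C5 becomes F5
A5 becomes D6
G4 becomes C5
Eb5 becomes Ab5
G4 becomes C5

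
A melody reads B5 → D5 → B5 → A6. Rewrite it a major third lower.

B5 -> G5
D5 -> Bb4
B5 -> G5
A6 -> F6

G5 Bb4 G5 F6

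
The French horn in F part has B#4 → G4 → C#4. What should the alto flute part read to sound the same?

A#4 F4 B3

First find concert pitch: the French horn in F sounds a perfect fifth below written, so B#4 G4 C#4 sounds E#4 C4 F#3.
Then write for alto flute: it sounds a perfect fourth below written, so the part must be a perfect fourth above concert.
E#4 → A#4
C4 → F4
F#3 → B3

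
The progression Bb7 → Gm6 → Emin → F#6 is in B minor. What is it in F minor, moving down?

Fb7 Dbm6 Bbmin C6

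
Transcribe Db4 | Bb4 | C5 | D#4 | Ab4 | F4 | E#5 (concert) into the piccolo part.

Written C4 sounds as C5 on the piccolo, so concert pitches are written a perfect octave down.
Db4 -> Db3
Bb4 -> Bb3
C5 -> C4
D#4 -> D#3
Ab4 -> Ab3
F4 -> F3
E#5 -> E#4

Db3 Bb3 C4 D#3 Ab3 F3 E#4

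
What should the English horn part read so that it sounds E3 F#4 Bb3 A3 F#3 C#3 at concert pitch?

The English horn sounds a perfect fifth below written, so the written part must be a perfect fifth above concert — transpose each note up.
E3 becomes B3
F#4 becomes C#5
Bb3 becomes F4
A3 becomes E4
F#3 becomes C#4
C#3 becomes G#3

B3 C#5 F4 E4 C#4 G#3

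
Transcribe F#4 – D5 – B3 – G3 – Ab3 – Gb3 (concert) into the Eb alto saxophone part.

The Eb alto saxophone sounds a major sixth below written, so the written part must be a major sixth above concert — transpose each note up.
F#4 to D#5
D5 to B5
B3 to G#4
G3 to E4
Ab3 to F4
Gb3 to Eb4

D#5 B5 G#4 E4 F4 Eb4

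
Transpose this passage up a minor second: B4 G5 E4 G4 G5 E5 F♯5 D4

C5 Ab5 F4 Ab4 Ab5 F5 G5 Eb4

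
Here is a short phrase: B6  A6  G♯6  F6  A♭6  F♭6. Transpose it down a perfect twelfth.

E5 D5 C#5 Bb4 Db5 Bbb4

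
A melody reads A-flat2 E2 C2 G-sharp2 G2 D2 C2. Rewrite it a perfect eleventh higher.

Ab2 up a perfect eleventh is Db4.
E2 up a perfect eleventh is A3.
C2: an eleventh up reaches F, and 17 semitones makes it F3.
G#2: an eleventh up reaches C, and 17 semitones makes it C#4.
G2 up a perfect eleventh is C4.
A perfect eleventh up from D2 gives G3.
A perfect eleventh up from C2 gives F3.

Db4 A3 F3 C#4 C4 G3 F3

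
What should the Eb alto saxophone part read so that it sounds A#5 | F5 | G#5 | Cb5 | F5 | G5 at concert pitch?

The Eb alto saxophone sounds a major sixth below written, so the written part must be a major sixth above concert — transpose each note up.
A#5 becomes F##6
F5 becomes D6
G#5 becomes E#6
Cb5 becomes Ab5
F5 becomes D6
G5 becomes E6

F##6 D6 E#6 Ab5 D6 E6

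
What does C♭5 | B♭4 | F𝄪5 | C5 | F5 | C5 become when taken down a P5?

Fb4 Eb4 B#4 F4 Bb4 F4

Cb5 gives Fb4
Bb4 gives Eb4
F##5 gives B#4
C5 gives F4
F5 gives Bb4
C5 gives F4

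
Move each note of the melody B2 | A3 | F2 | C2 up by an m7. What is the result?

A3 G4 Eb3 Bb2

B2 to A3
A3 to G4
F2 to Eb3
C2 to Bb2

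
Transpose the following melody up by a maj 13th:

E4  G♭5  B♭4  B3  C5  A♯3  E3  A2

E4 up a major thirteenth is C#6.
A major thirteenth up from Gb5 gives Eb7.
Bb4 up a major thirteenth is G6.
B3 up a major thirteenth is G#5.
A major thirteenth up from C5 gives A6.
A#3: a thirteenth up reaches F, and 21 semitones makes it F##5.
A major thirteenth up from E3 gives C#5.
A2 up a major thirteenth is F#4.

C#6 Eb7 G6 G#5 A6 F##5 C#5 F#4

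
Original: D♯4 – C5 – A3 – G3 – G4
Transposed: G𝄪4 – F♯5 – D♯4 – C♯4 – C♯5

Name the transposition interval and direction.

up an augmented fourth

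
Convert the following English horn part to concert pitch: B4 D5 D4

E4 G4 G3

The English horn sounds a perfect fifth below written, so transpose each written note down a perfect fifth.
B4 becomes E4
D5 becomes G4
D4 becomes G3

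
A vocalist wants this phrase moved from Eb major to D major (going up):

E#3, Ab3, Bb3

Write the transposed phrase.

D##4 G4 A4

From Eb up to D is a major seventh; apply that to each pitch.
E#3 becomes D##4
Ab3 becomes G4
Bb3 becomes A4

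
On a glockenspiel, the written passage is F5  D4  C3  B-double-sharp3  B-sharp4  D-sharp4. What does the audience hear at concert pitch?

Written C4 on the glockenspiel sounds as C6, a perfect fifteenth higher; apply that shift to every note.
F5 gives F7
D4 gives D6
C3 gives C5
B##3 gives B##5
B#4 gives B#6
D#4 gives D#6

F7 D6 C5 B##5 B#6 D#6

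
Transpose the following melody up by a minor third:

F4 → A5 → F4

Ab4 C6 Ab4

F4 becomes Ab4
A5 becomes C6
F4 becomes Ab4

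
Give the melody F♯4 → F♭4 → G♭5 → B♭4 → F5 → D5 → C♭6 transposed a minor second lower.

E#4 Eb4 F5 A4 E5 C#5 Bb5

F#4 -> E#4
Fb4 -> Eb4
Gb5 -> F5
Bb4 -> A4
F5 -> E5
D5 -> C#5
Cb6 -> Bb5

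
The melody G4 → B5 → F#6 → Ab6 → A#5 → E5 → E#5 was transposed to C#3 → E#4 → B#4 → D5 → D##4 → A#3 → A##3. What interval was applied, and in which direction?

down a diminished twelfth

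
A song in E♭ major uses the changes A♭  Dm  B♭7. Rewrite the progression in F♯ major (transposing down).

B E#m C#7

E♭ major down to F♯ major is a diminished seventh; each chord root moves by that interval while the quality stays the same.
A♭: root A♭ down a diminished seventh → B, giving B.
Dm: root D down a diminished seventh → E#, giving E#m.
B♭7: root B♭ down a diminished seventh → C#, giving C#7.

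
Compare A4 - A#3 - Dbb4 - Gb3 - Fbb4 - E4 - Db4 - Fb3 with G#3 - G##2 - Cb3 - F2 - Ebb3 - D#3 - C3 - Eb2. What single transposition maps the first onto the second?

down a minor ninth

From A4 to G#3 is 9 letter names — a ninth of some quality.
G#3 to A4 is 13 semitones, which makes it a minor ninth; the second version is lower, so the direction is down.
Checking another pair — Fb3 → Eb2 — gives the same interval.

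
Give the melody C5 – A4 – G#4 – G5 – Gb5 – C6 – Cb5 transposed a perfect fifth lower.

C5: a fifth down reaches F, and 7 semitones makes it F4.
A4 down a perfect fifth is D4.
A perfect fifth down from G#4 gives C#4.
G5: a fifth down reaches C, and 7 semitones makes it C5.
Gb5 down a perfect fifth is Cb5.
C6: a fifth down reaches F, and 7 semitones makes it F5.
Cb5: a fifth down reaches F, and 7 semitones makes it Fb4.

F4 D4 C#4 C5 Cb5 F5 Fb4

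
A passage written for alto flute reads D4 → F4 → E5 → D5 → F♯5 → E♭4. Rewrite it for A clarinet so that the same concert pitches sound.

First find concert pitch: the alto flute sounds a perfect fourth below written, so D4 F4 E5 D5 F♯5 E♭4 sounds A3 C4 B4 A4 C#5 Bb3.
Then write for A clarinet: it sounds a minor third below written, so the part must be a minor third above concert.
A3 → C4
C4 → Eb4
B4 → D5
A4 → C5
C#5 → E5
Bb3 → Db4

C4 Eb4 D5 C5 E5 Db4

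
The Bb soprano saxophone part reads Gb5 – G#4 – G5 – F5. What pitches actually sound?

Fb5 F#4 F5 Eb5

The Bb soprano saxophone sounds a major second below written, so transpose each written note down a major second.
Gb5 gives Fb5
G#4 gives F#4
G5 gives F5
F5 gives Eb5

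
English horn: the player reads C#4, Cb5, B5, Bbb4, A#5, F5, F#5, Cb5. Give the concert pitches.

F#3 Fb4 E5 Ebb4 D#5 Bb4 B4 Fb4

Written C4 on the English horn sounds as F3, a perfect fifth lower; apply that shift to every note.
C#4 becomes F#3
Cb5 becomes Fb4
B5 becomes E5
Bbb4 becomes Ebb4
A#5 becomes D#5
F5 becomes Bb4
F#5 becomes B4
Cb5 becomes Fb4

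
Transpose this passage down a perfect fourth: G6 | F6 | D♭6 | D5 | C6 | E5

G6 → D6
F6 → C6
Db6 → Ab5
D5 → A4
C6 → G5
E5 → B4

D6 C6 Ab5 A4 G5 B4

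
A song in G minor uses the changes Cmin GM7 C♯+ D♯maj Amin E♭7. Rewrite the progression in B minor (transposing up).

Emin BM7 E#+ F##maj C#min G7

G minor up to B minor is a major third; each chord root moves by that interval while the quality stays the same.
Cmin: root C up a major third → E, giving Emin.
GM7: root G up a major third → B, giving BM7.
C♯+: root C♯ up a major third → E#, giving E#+.
D♯maj: root D♯ up a major third → F##, giving F##maj.
Amin: root A up a major third → C#, giving C#min.
E♭7: root E♭ up a major third → G, giving G7.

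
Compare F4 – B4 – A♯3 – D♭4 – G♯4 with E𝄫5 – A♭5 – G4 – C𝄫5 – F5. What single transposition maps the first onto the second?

up a diminished seventh

From F4 to Ebb5 is 7 letter names — a seventh of some quality.
F4 to Ebb5 is 9 semitones, which makes it a diminished seventh; the second version is higher, so the direction is up.
Checking another pair — G#4 → F5 — gives the same interval.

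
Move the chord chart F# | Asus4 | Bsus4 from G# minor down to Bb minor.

Ab Cbsus4 Dbsus4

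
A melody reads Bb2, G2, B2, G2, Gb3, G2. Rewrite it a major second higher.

C3 A2 C#3 A2 Ab3 A2

Bb2 gives C3
G2 gives A2
B2 gives C#3
G2 gives A2
Gb3 gives Ab3
G2 gives A2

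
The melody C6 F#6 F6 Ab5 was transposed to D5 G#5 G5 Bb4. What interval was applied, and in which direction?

From C6 to D5 is 7 letter names — a seventh of some quality.
D5 to C6 is 10 semitones, which makes it a minor seventh; the second version is lower, so the direction is down.
Checking another pair — Ab5 → Bb4 — gives the same interval.

down a minor seventh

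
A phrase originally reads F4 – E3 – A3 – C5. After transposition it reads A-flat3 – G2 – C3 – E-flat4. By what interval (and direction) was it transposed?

Take the first pair: F4 → Ab3. F to A spans 6 letter names, so the interval is some kind of sixth.
Ab3 to F4 is 9 semitones, which makes it a major sixth; the second version is lower, so the direction is down.
Checking another pair — C5 → Eb4 — gives the same interval.

down a major sixth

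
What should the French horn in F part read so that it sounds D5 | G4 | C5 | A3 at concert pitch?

A5 D5 G5 E4

Written C4 sounds as F3 on the French horn in F, so concert pitches are written a perfect fifth up.
D5 to A5
G4 to D5
C5 to G5
A3 to E4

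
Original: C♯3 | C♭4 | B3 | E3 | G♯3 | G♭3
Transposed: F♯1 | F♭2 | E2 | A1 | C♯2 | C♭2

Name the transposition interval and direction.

Take the first pair: C#3 → F#1. C to F spans 12 letter names, so the interval is some kind of twelfth.
F#1 to C#3 is 19 semitones, which makes it a perfect twelfth; the second version is lower, so the direction is down.
Checking another pair — Gb3 → Cb2 — gives the same interval.

down a perfect twelfth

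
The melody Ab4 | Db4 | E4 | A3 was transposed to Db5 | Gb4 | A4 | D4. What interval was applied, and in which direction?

up a perfect fourth

Take the first pair: Ab4 → Db5. A to D spans 4 letter names, so the interval is some kind of fourth.
Ab4 to Db5 is 5 semitones, which makes it a perfect fourth; the second version is higher, so the direction is up.
Checking another pair — A3 → D4 — gives the same interval.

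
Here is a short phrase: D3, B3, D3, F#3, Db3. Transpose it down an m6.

D3 to F#2
B3 to D#3
D3 to F#2
F#3 to A#2
Db3 to F2

F#2 D#3 F#2 A#2 F2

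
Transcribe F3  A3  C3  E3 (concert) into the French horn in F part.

C4 E4 G3 B3

Written C4 sounds as F3 on the French horn in F, so concert pitches are written a perfect fifth up.
F3 -> C4
A3 -> E4
C3 -> G3
E3 -> B3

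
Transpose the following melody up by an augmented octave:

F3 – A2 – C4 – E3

F#4 A#3 C#5 E#4

F3 becomes F#4
A2 becomes A#3
C4 becomes C#5
E3 becomes E#4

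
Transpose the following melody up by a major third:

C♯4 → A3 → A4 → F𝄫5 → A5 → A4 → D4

E#4 C#4 C#5 Abb5 C#6 C#5 F#4

C#4: a third up reaches E, and 4 semitones makes it E#4.
A major third up from A3 gives C#4.
A4: a third up reaches C, and 4 semitones makes it C#5.
Fbb5: a third up reaches A, and 4 semitones makes it Abb5.
A5: a third up reaches C, and 4 semitones makes it C#6.
A4 up a major third is C#5.
D4: a third up reaches F, and 4 semitones makes it F#4.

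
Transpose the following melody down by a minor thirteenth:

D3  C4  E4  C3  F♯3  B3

D3 → F#1
C4 → E2
E4 → G#2
C3 → E1
F#3 → A#1
B3 → D#2

F#1 E2 G#2 E1 A#1 D#2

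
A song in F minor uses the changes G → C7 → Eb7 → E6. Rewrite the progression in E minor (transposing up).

F# B7 D7 D#6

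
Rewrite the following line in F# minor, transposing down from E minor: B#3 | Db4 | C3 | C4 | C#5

C##3 Eb3 D2 D3 D#4

From E down to F# is a minor seventh; apply that to each pitch.
B#3 to C##3
Db4 to Eb3
C3 to D2
C4 to D3
C#5 to D#4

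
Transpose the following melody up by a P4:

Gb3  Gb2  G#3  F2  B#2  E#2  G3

Gb3 up a perfect fourth is Cb4.
Gb2 up a perfect fourth is Cb3.
G#3 up a perfect fourth is C#4.
F2 up a perfect fourth is Bb2.
A perfect fourth up from B#2 gives E#3.
A perfect fourth up from E#2 gives A#2.
G3: a fourth up reaches C, and 5 semitones makes it C4.

Cb4 Cb3 C#4 Bb2 E#3 A#2 C4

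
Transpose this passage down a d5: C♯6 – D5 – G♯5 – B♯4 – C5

F##5 G#4 C##5 E##4 F#4

C#6: a fifth down reaches F, and 6 semitones makes it F##5.
D5: a fifth down reaches G, and 6 semitones makes it G#4.
G#5: a fifth down reaches C, and 6 semitones makes it C##5.
B#4: a fifth down reaches E, and 6 semitones makes it E##4.
C5 down a diminished fifth is F#4.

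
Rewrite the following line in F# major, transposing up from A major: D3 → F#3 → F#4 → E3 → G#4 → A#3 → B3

From A up to F# is a major sixth; apply that to each pitch.
D3 gives B3
F#3 gives D#4
F#4 gives D#5
E3 gives C#4
G#4 gives E#5
A#3 gives F##4
B3 gives G#4

B3 D#4 D#5 C#4 E#5 F##4 G#4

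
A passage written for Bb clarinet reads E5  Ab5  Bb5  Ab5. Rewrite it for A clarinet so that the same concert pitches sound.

First find concert pitch: the Bb clarinet sounds a major second below written, so E5 Ab5 Bb5 Ab5 sounds D5 Gb5 Ab5 Gb5.
Then write for A clarinet: it sounds a minor third below written, so the part must be a minor third above concert.
D5 → F5
Gb5 → Bbb5
Ab5 → Cb6
Gb5 → Bbb5

F5 Bbb5 Cb6 Bbb5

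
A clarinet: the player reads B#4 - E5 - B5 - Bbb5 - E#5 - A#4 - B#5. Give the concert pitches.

G##4 C#5 G#5 Gb5 C##5 F##4 G##5

The A clarinet sounds a minor third below written, so transpose each written note down a minor third.
B#4 -> G##4
E5 -> C#5
B5 -> G#5
Bbb5 -> Gb5
E#5 -> C##5
A#4 -> F##4
B#5 -> G##5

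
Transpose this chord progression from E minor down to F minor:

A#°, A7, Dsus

B° Bb7 Ebsus

E minor down to F minor is a major seventh; each chord root moves by that interval while the quality stays the same.
A#°: root A# down a major seventh → B, giving B°.
A7: root A down a major seventh → Bb, giving Bb7.
Dsus: root D down a major seventh → Eb, giving Ebsus.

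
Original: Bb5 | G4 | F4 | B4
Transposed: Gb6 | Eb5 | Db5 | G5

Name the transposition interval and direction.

up a minor sixth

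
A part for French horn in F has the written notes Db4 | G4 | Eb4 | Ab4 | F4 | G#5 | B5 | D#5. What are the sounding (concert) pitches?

Gb3 C4 Ab3 Db4 Bb3 C#5 E5 G#4

Written C4 on the French horn in F sounds as F3, a perfect fifth lower; apply that shift to every note.
Db4 → Gb3
G4 → C4
Eb4 → Ab3
Ab4 → Db4
F4 → Bb3
G#5 → C#5
B5 → E5
D#5 → G#4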